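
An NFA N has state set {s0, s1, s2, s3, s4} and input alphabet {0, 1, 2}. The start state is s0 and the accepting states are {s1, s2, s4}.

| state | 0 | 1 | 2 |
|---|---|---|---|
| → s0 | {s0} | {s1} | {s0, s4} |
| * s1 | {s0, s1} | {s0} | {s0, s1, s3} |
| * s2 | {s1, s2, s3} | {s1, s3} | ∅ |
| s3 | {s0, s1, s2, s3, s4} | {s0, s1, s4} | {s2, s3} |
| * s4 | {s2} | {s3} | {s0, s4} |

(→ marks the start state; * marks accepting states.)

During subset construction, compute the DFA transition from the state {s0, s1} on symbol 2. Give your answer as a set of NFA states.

δ(s0,2) = {s0, s4}; δ(s1,2) = {s0, s1, s3}.
Union: {s0, s1, s3, s4}.

{s0, s1, s3, s4}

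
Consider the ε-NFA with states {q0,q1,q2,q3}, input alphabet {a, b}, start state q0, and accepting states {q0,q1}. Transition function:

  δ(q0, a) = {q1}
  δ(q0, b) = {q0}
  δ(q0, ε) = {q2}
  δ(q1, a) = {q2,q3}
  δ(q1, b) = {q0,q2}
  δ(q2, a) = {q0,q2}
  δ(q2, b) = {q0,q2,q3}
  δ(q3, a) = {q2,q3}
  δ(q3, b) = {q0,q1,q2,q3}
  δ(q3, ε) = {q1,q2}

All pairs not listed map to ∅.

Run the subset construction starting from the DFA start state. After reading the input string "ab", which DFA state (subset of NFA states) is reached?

{q0,q1,q2,q3}

Start: {q0,q2}.
δ(q0,a) = {q1}; δ(q2,a) = {q0,q2}.
Union: {q0,q1,q2}.
After a: {q0,q1,q2}.
δ(q0,b) = {q0}; δ(q1,b) = {q0,q2}; δ(q2,b) = {q0,q2,q3}.
Union: {q0,q2,q3}.
ε-closure gives {q0,q1,q2,q3}.
After b: {q0,q1,q2,q3}.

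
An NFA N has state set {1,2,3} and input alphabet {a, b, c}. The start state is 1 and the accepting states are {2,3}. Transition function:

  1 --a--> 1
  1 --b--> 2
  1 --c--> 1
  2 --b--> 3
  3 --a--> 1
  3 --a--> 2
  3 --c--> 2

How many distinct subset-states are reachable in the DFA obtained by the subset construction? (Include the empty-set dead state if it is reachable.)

6

Start state of the DFA: {1}.
{1} --a--> {1}  [seen]
{1} --b--> {2}  [new]
{1} --c--> {1}  [seen]
{2} --a--> ∅  [new]
{2} --b--> {3}  [new]
{2} --c--> ∅  [seen]
∅ --a--> ∅  [seen]
∅ --b--> ∅  [seen]
∅ --c--> ∅  [seen]
{3} --a--> {1,2}  [new]
{3} --b--> ∅  [seen]
{3} --c--> {2}  [seen]
{1,2} --a--> {1}  [seen]
{1,2} --b--> {2,3}  [new]
{1,2} --c--> {1}  [seen]
{2,3} --a--> {1,2}  [seen]
{2,3} --b--> {3}  [seen]
{2,3} --c--> {2}  [seen]
Reachable DFA states: {1}, {2}, ∅, {3}, {1,2}, {2,3}.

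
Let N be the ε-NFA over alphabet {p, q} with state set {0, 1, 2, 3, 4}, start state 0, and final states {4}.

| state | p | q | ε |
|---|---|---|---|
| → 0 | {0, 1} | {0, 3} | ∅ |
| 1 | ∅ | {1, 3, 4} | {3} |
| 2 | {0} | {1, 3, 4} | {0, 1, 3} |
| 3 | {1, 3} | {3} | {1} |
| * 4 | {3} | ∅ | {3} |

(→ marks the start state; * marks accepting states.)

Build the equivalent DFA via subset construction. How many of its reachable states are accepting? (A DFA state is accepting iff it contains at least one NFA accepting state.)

1

Start state of the DFA: {0} (ε-closure of the NFA start).
{0} --p--> {0, 1, 3}  [new]
{0} --q--> {0, 1, 3}  [seen]
{0, 1, 3} --p--> {0, 1, 3}  [seen]
{0, 1, 3} --q--> {0, 1, 3, 4}  [new]
{0, 1, 3, 4} --p--> {0, 1, 3}  [seen]
{0, 1, 3, 4} --q--> {0, 1, 3, 4}  [seen]
Reachable DFA states: {0}, {0, 1, 3}, {0, 1, 3, 4}.
Accepting DFA states (contain an NFA accepting state): {0, 1, 3, 4}.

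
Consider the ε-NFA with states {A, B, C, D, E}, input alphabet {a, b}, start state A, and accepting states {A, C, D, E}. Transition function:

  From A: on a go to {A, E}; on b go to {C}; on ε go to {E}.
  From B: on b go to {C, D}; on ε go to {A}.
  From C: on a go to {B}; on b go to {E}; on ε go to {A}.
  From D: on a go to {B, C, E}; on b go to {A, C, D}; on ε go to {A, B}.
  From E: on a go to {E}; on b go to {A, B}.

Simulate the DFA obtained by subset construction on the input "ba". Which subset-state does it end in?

Start: {A, E}.
δ(A,b) = {C}; δ(E,b) = {A, B}.
Union: {A, B, C}.
ε-closure gives {A, B, C, E}.
After b: {A, B, C, E}.
δ(A,a) = {A, E}; δ(B,a) = ∅; δ(C,a) = {B}; δ(E,a) = {E}.
Union: {A, B, E}.
After a: {A, B, E}.

{A, B, E}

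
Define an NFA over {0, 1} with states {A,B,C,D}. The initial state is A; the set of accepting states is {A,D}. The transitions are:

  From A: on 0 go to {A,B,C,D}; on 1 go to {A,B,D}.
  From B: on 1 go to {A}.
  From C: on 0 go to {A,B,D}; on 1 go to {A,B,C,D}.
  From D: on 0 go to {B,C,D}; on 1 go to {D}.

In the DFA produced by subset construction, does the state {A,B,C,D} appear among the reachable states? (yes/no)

Start state of the DFA: {A}.
{A} --0--> {A,B,C,D}  [new]
{A} --1--> {A,B,D}  [new]
{A,B,C,D} --0--> {A,B,C,D}  [seen]
{A,B,C,D} --1--> {A,B,C,D}  [seen]
{A,B,D} --0--> {A,B,C,D}  [seen]
{A,B,D} --1--> {A,B,D}  [seen]
Reachable DFA states: {A}, {A,B,C,D}, {A,B,D}.
{A,B,C,D} is among them.

yes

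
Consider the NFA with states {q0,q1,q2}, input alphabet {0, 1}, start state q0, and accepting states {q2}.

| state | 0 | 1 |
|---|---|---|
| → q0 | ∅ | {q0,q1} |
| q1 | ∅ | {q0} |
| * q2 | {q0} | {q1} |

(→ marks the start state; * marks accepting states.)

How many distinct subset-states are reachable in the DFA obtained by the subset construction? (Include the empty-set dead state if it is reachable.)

3

Start state of the DFA: {q0}.
{q0} --0--> ∅  [new]
{q0} --1--> {q0,q1}  [new]
∅ --0--> ∅  [seen]
∅ --1--> ∅  [seen]
{q0,q1} --0--> ∅  [seen]
{q0,q1} --1--> {q0,q1}  [seen]
Reachable DFA states: {q0}, ∅, {q0,q1}.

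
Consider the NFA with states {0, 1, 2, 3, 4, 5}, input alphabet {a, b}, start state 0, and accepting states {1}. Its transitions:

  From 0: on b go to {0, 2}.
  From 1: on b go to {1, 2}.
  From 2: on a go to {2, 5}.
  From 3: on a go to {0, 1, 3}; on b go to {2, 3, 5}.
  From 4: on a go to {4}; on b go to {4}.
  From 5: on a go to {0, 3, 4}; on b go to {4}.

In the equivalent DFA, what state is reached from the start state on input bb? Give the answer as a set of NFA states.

Start: {0}.
δ(0,b) = {0, 2}.
Union: {0, 2}.
After b: {0, 2}.
δ(0,b) = {0, 2}; δ(2,b) = ∅.
Union: {0, 2}.
After b: {0, 2}.

{0, 2}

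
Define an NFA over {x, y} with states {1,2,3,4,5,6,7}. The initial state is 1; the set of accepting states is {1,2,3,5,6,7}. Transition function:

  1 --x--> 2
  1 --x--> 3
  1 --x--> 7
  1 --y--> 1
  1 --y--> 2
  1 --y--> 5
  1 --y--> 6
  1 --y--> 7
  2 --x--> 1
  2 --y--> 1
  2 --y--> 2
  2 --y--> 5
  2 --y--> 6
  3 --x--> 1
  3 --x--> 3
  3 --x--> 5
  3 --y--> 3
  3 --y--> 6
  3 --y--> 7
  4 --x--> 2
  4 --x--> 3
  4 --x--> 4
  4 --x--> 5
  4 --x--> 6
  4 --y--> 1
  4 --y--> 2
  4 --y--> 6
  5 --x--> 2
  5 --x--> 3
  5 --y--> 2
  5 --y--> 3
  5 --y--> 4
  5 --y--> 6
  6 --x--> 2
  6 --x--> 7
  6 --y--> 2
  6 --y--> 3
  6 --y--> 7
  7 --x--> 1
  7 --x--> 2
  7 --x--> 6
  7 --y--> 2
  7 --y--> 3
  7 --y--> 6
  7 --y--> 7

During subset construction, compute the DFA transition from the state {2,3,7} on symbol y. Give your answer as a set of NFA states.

δ(2,y) = {1,2,5,6}; δ(3,y) = {3,6,7}; δ(7,y) = {2,3,6,7}.
Union: {1,2,3,5,6,7}.

{1,2,3,5,6,7}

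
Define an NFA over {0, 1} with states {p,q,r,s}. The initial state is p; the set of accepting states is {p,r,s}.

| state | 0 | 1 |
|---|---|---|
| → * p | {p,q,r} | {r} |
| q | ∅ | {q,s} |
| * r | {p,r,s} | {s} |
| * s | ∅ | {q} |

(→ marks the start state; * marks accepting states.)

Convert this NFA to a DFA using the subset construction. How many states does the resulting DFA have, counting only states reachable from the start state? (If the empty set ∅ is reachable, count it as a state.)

10

Start state of the DFA: {p}.
{p} --0--> {p,q,r}  [new]
{p} --1--> {r}  [new]
{p,q,r} --0--> {p,q,r,s}  [new]
{p,q,r} --1--> {q,r,s}  [new]
{r} --0--> {p,r,s}  [new]
{r} --1--> {s}  [new]
{p,q,r,s} --0--> {p,q,r,s}  [seen]
{p,q,r,s} --1--> {q,r,s}  [seen]
{q,r,s} --0--> {p,r,s}  [seen]
{q,r,s} --1--> {q,s}  [new]
{p,r,s} --0--> {p,q,r,s}  [seen]
{p,r,s} --1--> {q,r,s}  [seen]
{s} --0--> ∅  [new]
{s} --1--> {q}  [new]
{q,s} --0--> ∅  [seen]
{q,s} --1--> {q,s}  [seen]
∅ --0--> ∅  [seen]
∅ --1--> ∅  [seen]
{q} --0--> ∅  [seen]
{q} --1--> {q,s}  [seen]
Reachable DFA states: {p}, {p,q,r}, {r}, {p,q,r,s}, {q,r,s}, {p,r,s}, {s}, {q,s}, ∅, {q}.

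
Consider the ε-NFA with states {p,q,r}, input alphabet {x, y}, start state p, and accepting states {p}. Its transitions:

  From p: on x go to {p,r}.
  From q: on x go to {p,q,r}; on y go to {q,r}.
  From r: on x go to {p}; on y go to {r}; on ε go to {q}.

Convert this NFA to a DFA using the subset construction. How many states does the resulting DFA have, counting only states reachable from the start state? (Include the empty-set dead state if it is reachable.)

Start state of the DFA: {p} (ε-closure of the NFA start).
{p} --x--> {p,q,r}  [new]
{p} --y--> ∅  [new]
{p,q,r} --x--> {p,q,r}  [seen]
{p,q,r} --y--> {q,r}  [new]
∅ --x--> ∅  [seen]
∅ --y--> ∅  [seen]
{q,r} --x--> {p,q,r}  [seen]
{q,r} --y--> {q,r}  [seen]
Reachable DFA states: {p}, {p,q,r}, ∅, {q,r}.

4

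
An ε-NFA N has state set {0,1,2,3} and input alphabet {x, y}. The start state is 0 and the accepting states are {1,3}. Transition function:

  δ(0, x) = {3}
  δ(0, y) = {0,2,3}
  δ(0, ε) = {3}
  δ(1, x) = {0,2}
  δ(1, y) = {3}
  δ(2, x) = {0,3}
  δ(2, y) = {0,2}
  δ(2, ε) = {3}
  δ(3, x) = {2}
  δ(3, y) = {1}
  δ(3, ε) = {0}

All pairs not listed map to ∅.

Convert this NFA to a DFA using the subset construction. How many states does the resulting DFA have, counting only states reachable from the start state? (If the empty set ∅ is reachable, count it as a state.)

3

Start state of the DFA: {0,3} (ε-closure of the NFA start).
{0,3} --x--> {0,2,3}  [new]
{0,3} --y--> {0,1,2,3}  [new]
{0,2,3} --x--> {0,2,3}  [seen]
{0,2,3} --y--> {0,1,2,3}  [seen]
{0,1,2,3} --x--> {0,2,3}  [seen]
{0,1,2,3} --y--> {0,1,2,3}  [seen]
Reachable DFA states: {0,3}, {0,2,3}, {0,1,2,3}.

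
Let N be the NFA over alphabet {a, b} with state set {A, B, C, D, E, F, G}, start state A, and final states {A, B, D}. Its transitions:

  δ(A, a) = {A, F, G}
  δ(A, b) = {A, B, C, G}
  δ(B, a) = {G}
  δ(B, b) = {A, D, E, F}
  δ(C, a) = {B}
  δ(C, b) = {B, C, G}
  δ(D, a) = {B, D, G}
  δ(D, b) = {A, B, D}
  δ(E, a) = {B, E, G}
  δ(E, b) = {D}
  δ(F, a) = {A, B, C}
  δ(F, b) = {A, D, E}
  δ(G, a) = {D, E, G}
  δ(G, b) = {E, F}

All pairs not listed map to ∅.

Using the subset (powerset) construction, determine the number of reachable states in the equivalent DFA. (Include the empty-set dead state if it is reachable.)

5

Start state of the DFA: {A}.
{A} --a--> {A, F, G}  [new]
{A} --b--> {A, B, C, G}  [new]
{A, F, G} --a--> {A, B, C, D, E, F, G}  [new]
{A, F, G} --b--> {A, B, C, D, E, F, G}  [seen]
{A, B, C, G} --a--> {A, B, D, E, F, G}  [new]
{A, B, C, G} --b--> {A, B, C, D, E, F, G}  [seen]
{A, B, C, D, E, F, G} --a--> {A, B, C, D, E, F, G}  [seen]
{A, B, C, D, E, F, G} --b--> {A, B, C, D, E, F, G}  [seen]
{A, B, D, E, F, G} --a--> {A, B, C, D, E, F, G}  [seen]
{A, B, D, E, F, G} --b--> {A, B, C, D, E, F, G}  [seen]
Reachable DFA states: {A}, {A, F, G}, {A, B, C, G}, {A, B, C, D, E, F, G}, {A, B, D, E, F, G}.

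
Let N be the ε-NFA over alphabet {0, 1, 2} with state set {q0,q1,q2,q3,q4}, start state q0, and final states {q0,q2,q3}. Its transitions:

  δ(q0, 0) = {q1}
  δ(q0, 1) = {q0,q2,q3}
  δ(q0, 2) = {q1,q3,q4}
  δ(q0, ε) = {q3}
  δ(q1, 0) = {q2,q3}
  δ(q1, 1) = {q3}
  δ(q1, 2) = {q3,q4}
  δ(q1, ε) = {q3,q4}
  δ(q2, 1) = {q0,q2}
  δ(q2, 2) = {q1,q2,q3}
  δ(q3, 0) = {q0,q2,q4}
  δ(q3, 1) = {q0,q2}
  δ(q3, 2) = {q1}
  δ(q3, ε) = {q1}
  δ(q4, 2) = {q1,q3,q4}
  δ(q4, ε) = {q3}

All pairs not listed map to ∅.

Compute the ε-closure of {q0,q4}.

Begin with {q0,q4}.
q0 →ε {q3}; add q3.
q3 →ε {q1}; add q1.
ε-closure = {q0,q1,q3,q4}.

{q0,q1,q3,q4}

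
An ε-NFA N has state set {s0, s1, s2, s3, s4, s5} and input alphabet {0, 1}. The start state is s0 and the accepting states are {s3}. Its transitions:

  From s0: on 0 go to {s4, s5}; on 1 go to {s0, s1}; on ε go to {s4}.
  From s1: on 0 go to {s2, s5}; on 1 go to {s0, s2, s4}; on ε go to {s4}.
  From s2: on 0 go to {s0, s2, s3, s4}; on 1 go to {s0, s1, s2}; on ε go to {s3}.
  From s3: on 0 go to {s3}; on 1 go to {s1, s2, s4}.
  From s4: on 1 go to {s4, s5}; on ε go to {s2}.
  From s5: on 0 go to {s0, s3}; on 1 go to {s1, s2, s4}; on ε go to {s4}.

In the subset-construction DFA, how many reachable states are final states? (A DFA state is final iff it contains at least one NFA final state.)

3

Start state of the DFA: {s0, s2, s3, s4} (ε-closure of the NFA start).
{s0, s2, s3, s4} --0--> {s0, s2, s3, s4, s5}  [new]
{s0, s2, s3, s4} --1--> {s0, s1, s2, s3, s4, s5}  [new]
{s0, s2, s3, s4, s5} --0--> {s0, s2, s3, s4, s5}  [seen]
{s0, s2, s3, s4, s5} --1--> {s0, s1, s2, s3, s4, s5}  [seen]
{s0, s1, s2, s3, s4, s5} --0--> {s0, s2, s3, s4, s5}  [seen]
{s0, s1, s2, s3, s4, s5} --1--> {s0, s1, s2, s3, s4, s5}  [seen]
Reachable DFA states: {s0, s2, s3, s4}, {s0, s2, s3, s4, s5}, {s0, s1, s2, s3, s4, s5}.
Accepting DFA states (contain an NFA accepting state): {s0, s2, s3, s4}, {s0, s2, s3, s4, s5}, {s0, s1, s2, s3, s4, s5}.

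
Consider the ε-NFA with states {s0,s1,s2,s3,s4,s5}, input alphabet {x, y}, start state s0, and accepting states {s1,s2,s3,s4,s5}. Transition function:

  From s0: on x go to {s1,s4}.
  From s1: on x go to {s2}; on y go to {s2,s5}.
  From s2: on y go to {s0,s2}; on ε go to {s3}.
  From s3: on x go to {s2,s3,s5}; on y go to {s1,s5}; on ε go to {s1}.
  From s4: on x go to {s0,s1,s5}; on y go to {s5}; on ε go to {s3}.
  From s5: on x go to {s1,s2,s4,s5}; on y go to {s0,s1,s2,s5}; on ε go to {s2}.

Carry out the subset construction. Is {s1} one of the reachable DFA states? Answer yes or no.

Start state of the DFA: {s0} (ε-closure of the NFA start).
{s0} --x--> {s1,s3,s4}  [new]
{s0} --y--> ∅  [new]
{s1,s3,s4} --x--> {s0,s1,s2,s3,s5}  [new]
{s1,s3,s4} --y--> {s1,s2,s3,s5}  [new]
∅ --x--> ∅  [seen]
∅ --y--> ∅  [seen]
{s0,s1,s2,s3,s5} --x--> {s1,s2,s3,s4,s5}  [new]
{s0,s1,s2,s3,s5} --y--> {s0,s1,s2,s3,s5}  [seen]
{s1,s2,s3,s5} --x--> {s1,s2,s3,s4,s5}  [seen]
{s1,s2,s3,s5} --y--> {s0,s1,s2,s3,s5}  [seen]
{s1,s2,s3,s4,s5} --x--> {s0,s1,s2,s3,s4,s5}  [new]
{s1,s2,s3,s4,s5} --y--> {s0,s1,s2,s3,s5}  [seen]
{s0,s1,s2,s3,s4,s5} --x--> {s0,s1,s2,s3,s4,s5}  [seen]
{s0,s1,s2,s3,s4,s5} --y--> {s0,s1,s2,s3,s5}  [seen]
Reachable DFA states: {s0}, {s1,s3,s4}, ∅, {s0,s1,s2,s3,s5}, {s1,s2,s3,s5}, {s1,s2,s3,s4,s5}, {s0,s1,s2,s3,s4,s5}.
{s1} is not among them.

no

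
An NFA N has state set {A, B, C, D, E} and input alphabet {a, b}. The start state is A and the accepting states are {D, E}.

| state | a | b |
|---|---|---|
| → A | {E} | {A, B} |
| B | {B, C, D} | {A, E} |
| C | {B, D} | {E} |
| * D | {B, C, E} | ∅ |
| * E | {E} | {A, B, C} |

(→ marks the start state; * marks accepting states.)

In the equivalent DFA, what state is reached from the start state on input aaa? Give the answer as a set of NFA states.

Start: {A}.
δ(A,a) = {E}.
Union: {E}.
After a: {E}.
δ(E,a) = {E}.
Union: {E}.
After a: {E}.
δ(E,a) = {E}.
Union: {E}.
After a: {E}.

{E}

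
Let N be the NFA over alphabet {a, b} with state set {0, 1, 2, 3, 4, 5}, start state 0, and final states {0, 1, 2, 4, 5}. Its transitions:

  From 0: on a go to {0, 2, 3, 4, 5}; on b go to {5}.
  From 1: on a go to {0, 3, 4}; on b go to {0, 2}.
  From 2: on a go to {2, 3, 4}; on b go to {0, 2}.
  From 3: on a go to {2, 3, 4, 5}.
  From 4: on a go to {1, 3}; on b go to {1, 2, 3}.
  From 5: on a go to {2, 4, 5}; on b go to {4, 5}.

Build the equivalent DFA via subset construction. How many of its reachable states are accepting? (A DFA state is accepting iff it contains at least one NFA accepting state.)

7

Start state of the DFA: {0}.
{0} --a--> {0, 2, 3, 4, 5}  [new]
{0} --b--> {5}  [new]
{0, 2, 3, 4, 5} --a--> {0, 1, 2, 3, 4, 5}  [new]
{0, 2, 3, 4, 5} --b--> {0, 1, 2, 3, 4, 5}  [seen]
{5} --a--> {2, 4, 5}  [new]
{5} --b--> {4, 5}  [new]
{0, 1, 2, 3, 4, 5} --a--> {0, 1, 2, 3, 4, 5}  [seen]
{0, 1, 2, 3, 4, 5} --b--> {0, 1, 2, 3, 4, 5}  [seen]
{2, 4, 5} --a--> {1, 2, 3, 4, 5}  [new]
{2, 4, 5} --b--> {0, 1, 2, 3, 4, 5}  [seen]
{4, 5} --a--> {1, 2, 3, 4, 5}  [seen]
{4, 5} --b--> {1, 2, 3, 4, 5}  [seen]
{1, 2, 3, 4, 5} --a--> {0, 1, 2, 3, 4, 5}  [seen]
{1, 2, 3, 4, 5} --b--> {0, 1, 2, 3, 4, 5}  [seen]
Reachable DFA states: {0}, {0, 2, 3, 4, 5}, {5}, {0, 1, 2, 3, 4, 5}, {2, 4, 5}, {4, 5}, {1, 2, 3, 4, 5}.
Accepting DFA states (contain an NFA accepting state): {0}, {0, 2, 3, 4, 5}, {5}, {0, 1, 2, 3, 4, 5}, {2, 4, 5}, {4, 5}, {1, 2, 3, 4, 5}.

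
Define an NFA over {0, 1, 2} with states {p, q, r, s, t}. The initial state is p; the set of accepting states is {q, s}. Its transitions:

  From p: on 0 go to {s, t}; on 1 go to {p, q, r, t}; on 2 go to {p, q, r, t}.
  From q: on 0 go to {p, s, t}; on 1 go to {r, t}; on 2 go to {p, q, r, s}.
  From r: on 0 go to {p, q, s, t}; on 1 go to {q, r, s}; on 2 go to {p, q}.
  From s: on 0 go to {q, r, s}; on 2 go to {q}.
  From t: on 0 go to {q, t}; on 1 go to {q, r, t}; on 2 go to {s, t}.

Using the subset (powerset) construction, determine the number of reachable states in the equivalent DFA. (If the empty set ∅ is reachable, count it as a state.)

8

Start state of the DFA: {p}.
{p} --0--> {s, t}  [new]
{p} --1--> {p, q, r, t}  [new]
{p} --2--> {p, q, r, t}  [seen]
{s, t} --0--> {q, r, s, t}  [new]
{s, t} --1--> {q, r, t}  [new]
{s, t} --2--> {q, s, t}  [new]
{p, q, r, t} --0--> {p, q, s, t}  [new]
{p, q, r, t} --1--> {p, q, r, s, t}  [new]
{p, q, r, t} --2--> {p, q, r, s, t}  [seen]
{q, r, s, t} --0--> {p, q, r, s, t}  [seen]
{q, r, s, t} --1--> {q, r, s, t}  [seen]
{q, r, s, t} --2--> {p, q, r, s, t}  [seen]
{q, r, t} --0--> {p, q, s, t}  [seen]
{q, r, t} --1--> {q, r, s, t}  [seen]
{q, r, t} --2--> {p, q, r, s, t}  [seen]
{q, s, t} --0--> {p, q, r, s, t}  [seen]
{q, s, t} --1--> {q, r, t}  [seen]
{q, s, t} --2--> {p, q, r, s, t}  [seen]
{p, q, s, t} --0--> {p, q, r, s, t}  [seen]
{p, q, s, t} --1--> {p, q, r, t}  [seen]
{p, q, s, t} --2--> {p, q, r, s, t}  [seen]
{p, q, r, s, t} --0--> {p, q, r, s, t}  [seen]
{p, q, r, s, t} --1--> {p, q, r, s, t}  [seen]
{p, q, r, s, t} --2--> {p, q, r, s, t}  [seen]
Reachable DFA states: {p}, {s, t}, {p, q, r, t}, {q, r, s, t}, {q, r, t}, {q, s, t}, {p, q, s, t}, {p, q, r, s, t}.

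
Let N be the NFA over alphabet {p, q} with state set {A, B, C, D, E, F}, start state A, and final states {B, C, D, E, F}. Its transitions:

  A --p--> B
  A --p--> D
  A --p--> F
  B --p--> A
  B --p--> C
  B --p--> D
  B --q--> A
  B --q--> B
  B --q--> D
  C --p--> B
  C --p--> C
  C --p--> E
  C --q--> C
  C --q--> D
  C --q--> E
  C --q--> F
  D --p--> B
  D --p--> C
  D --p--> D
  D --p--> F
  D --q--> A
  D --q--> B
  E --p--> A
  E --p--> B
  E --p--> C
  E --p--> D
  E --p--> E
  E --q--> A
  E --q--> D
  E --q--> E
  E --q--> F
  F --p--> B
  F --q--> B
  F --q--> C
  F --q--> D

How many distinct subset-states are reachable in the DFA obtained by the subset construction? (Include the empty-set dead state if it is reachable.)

Start state of the DFA: {A}.
{A} --p--> {B, D, F}  [new]
{A} --q--> ∅  [new]
{B, D, F} --p--> {A, B, C, D, F}  [new]
{B, D, F} --q--> {A, B, C, D}  [new]
∅ --p--> ∅  [seen]
∅ --q--> ∅  [seen]
{A, B, C, D, F} --p--> {A, B, C, D, E, F}  [new]
{A, B, C, D, F} --q--> {A, B, C, D, E, F}  [seen]
{A, B, C, D} --p--> {A, B, C, D, E, F}  [seen]
{A, B, C, D} --q--> {A, B, C, D, E, F}  [seen]
{A, B, C, D, E, F} --p--> {A, B, C, D, E, F}  [seen]
{A, B, C, D, E, F} --q--> {A, B, C, D, E, F}  [seen]
Reachable DFA states: {A}, {B, D, F}, ∅, {A, B, C, D, F}, {A, B, C, D}, {A, B, C, D, E, F}.

6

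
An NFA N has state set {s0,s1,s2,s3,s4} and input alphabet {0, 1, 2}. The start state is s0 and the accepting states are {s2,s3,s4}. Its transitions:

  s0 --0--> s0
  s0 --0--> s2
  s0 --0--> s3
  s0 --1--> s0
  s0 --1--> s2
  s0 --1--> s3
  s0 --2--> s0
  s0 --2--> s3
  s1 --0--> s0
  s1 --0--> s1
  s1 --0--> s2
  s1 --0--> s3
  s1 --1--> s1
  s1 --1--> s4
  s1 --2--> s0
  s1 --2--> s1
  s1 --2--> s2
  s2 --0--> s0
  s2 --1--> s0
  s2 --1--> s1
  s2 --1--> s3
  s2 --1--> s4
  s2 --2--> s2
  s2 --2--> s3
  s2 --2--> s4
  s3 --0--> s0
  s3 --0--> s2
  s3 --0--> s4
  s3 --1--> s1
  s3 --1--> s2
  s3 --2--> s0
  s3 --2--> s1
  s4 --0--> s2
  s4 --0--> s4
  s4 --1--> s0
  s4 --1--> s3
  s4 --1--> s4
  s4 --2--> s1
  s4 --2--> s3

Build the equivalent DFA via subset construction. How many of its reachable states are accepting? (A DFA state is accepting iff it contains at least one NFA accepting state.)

6

Start state of the DFA: {s0}.
{s0} --0--> {s0,s2,s3}  [new]
{s0} --1--> {s0,s2,s3}  [seen]
{s0} --2--> {s0,s3}  [new]
{s0,s2,s3} --0--> {s0,s2,s3,s4}  [new]
{s0,s2,s3} --1--> {s0,s1,s2,s3,s4}  [new]
{s0,s2,s3} --2--> {s0,s1,s2,s3,s4}  [seen]
{s0,s3} --0--> {s0,s2,s3,s4}  [seen]
{s0,s3} --1--> {s0,s1,s2,s3}  [new]
{s0,s3} --2--> {s0,s1,s3}  [new]
{s0,s2,s3,s4} --0--> {s0,s2,s3,s4}  [seen]
{s0,s2,s3,s4} --1--> {s0,s1,s2,s3,s4}  [seen]
{s0,s2,s3,s4} --2--> {s0,s1,s2,s3,s4}  [seen]
{s0,s1,s2,s3,s4} --0--> {s0,s1,s2,s3,s4}  [seen]
{s0,s1,s2,s3,s4} --1--> {s0,s1,s2,s3,s4}  [seen]
{s0,s1,s2,s3,s4} --2--> {s0,s1,s2,s3,s4}  [seen]
{s0,s1,s2,s3} --0--> {s0,s1,s2,s3,s4}  [seen]
{s0,s1,s2,s3} --1--> {s0,s1,s2,s3,s4}  [seen]
{s0,s1,s2,s3} --2--> {s0,s1,s2,s3,s4}  [seen]
{s0,s1,s3} --0--> {s0,s1,s2,s3,s4}  [seen]
{s0,s1,s3} --1--> {s0,s1,s2,s3,s4}  [seen]
{s0,s1,s3} --2--> {s0,s1,s2,s3}  [seen]
Reachable DFA states: {s0}, {s0,s2,s3}, {s0,s3}, {s0,s2,s3,s4}, {s0,s1,s2,s3,s4}, {s0,s1,s2,s3}, {s0,s1,s3}.
Accepting DFA states (contain an NFA accepting state): {s0,s2,s3}, {s0,s3}, {s0,s2,s3,s4}, {s0,s1,s2,s3,s4}, {s0,s1,s2,s3}, {s0,s1,s3}.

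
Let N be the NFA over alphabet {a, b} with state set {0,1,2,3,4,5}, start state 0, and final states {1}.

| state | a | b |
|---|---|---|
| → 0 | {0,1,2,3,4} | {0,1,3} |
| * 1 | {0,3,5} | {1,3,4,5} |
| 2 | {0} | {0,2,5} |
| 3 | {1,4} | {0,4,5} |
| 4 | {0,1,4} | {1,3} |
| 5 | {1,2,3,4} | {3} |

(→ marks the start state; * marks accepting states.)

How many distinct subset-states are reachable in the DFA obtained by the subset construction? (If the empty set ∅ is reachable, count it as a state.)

Start state of the DFA: {0}.
{0} --a--> {0,1,2,3,4}  [new]
{0} --b--> {0,1,3}  [new]
{0,1,2,3,4} --a--> {0,1,2,3,4,5}  [new]
{0,1,2,3,4} --b--> {0,1,2,3,4,5}  [seen]
{0,1,3} --a--> {0,1,2,3,4,5}  [seen]
{0,1,3} --b--> {0,1,3,4,5}  [new]
{0,1,2,3,4,5} --a--> {0,1,2,3,4,5}  [seen]
{0,1,2,3,4,5} --b--> {0,1,2,3,4,5}  [seen]
{0,1,3,4,5} --a--> {0,1,2,3,4,5}  [seen]
{0,1,3,4,5} --b--> {0,1,3,4,5}  [seen]
Reachable DFA states: {0}, {0,1,2,3,4}, {0,1,3}, {0,1,2,3,4,5}, {0,1,3,4,5}.

5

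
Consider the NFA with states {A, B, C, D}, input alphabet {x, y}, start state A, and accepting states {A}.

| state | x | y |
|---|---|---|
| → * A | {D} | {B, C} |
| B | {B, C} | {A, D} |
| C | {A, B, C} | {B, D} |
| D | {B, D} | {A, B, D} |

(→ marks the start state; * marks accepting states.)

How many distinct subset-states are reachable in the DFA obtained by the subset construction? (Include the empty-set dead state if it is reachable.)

Start state of the DFA: {A}.
{A} --x--> {D}  [new]
{A} --y--> {B, C}  [new]
{D} --x--> {B, D}  [new]
{D} --y--> {A, B, D}  [new]
{B, C} --x--> {A, B, C}  [new]
{B, C} --y--> {A, B, D}  [seen]
{B, D} --x--> {B, C, D}  [new]
{B, D} --y--> {A, B, D}  [seen]
{A, B, D} --x--> {B, C, D}  [seen]
{A, B, D} --y--> {A, B, C, D}  [new]
{A, B, C} --x--> {A, B, C, D}  [seen]
{A, B, C} --y--> {A, B, C, D}  [seen]
{B, C, D} --x--> {A, B, C, D}  [seen]
{B, C, D} --y--> {A, B, D}  [seen]
{A, B, C, D} --x--> {A, B, C, D}  [seen]
{A, B, C, D} --y--> {A, B, C, D}  [seen]
Reachable DFA states: {A}, {D}, {B, C}, {B, D}, {A, B, D}, {A, B, C}, {B, C, D}, {A, B, C, D}.

8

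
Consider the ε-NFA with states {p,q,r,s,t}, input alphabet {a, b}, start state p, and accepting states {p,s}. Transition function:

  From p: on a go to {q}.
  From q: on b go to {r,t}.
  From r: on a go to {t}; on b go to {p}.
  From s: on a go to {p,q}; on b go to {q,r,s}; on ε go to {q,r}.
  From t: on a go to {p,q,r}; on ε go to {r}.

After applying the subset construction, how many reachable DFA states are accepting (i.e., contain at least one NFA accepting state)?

3

Start state of the DFA: {p} (ε-closure of the NFA start).
{p} --a--> {q}  [new]
{p} --b--> ∅  [new]
{q} --a--> ∅  [seen]
{q} --b--> {r,t}  [new]
∅ --a--> ∅  [seen]
∅ --b--> ∅  [seen]
{r,t} --a--> {p,q,r,t}  [new]
{r,t} --b--> {p}  [seen]
{p,q,r,t} --a--> {p,q,r,t}  [seen]
{p,q,r,t} --b--> {p,r,t}  [new]
{p,r,t} --a--> {p,q,r,t}  [seen]
{p,r,t} --b--> {p}  [seen]
Reachable DFA states: {p}, {q}, ∅, {r,t}, {p,q,r,t}, {p,r,t}.
Accepting DFA states (contain an NFA accepting state): {p}, {p,q,r,t}, {p,r,t}.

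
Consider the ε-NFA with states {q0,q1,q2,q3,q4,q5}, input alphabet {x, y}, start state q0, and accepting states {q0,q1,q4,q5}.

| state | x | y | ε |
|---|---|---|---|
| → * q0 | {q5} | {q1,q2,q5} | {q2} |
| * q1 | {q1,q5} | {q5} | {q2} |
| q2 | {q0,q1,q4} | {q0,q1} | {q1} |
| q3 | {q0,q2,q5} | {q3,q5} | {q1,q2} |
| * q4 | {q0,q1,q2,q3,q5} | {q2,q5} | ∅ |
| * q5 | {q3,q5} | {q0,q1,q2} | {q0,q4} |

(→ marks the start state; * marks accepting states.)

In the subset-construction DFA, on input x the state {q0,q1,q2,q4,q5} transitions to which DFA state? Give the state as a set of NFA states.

δ(q0,x) = {q5}; δ(q1,x) = {q1,q5}; δ(q2,x) = {q0,q1,q4}; δ(q4,x) = {q0,q1,q2,q3,q5}; δ(q5,x) = {q3,q5}.
Union: {q0,q1,q2,q3,q4,q5}.

{q0,q1,q2,q3,q4,q5}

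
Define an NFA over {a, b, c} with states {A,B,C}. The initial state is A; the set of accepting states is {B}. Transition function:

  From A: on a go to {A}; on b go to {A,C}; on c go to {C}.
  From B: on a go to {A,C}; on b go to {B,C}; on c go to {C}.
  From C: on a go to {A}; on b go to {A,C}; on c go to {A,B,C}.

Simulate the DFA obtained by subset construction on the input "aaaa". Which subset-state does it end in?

Start: {A}.
δ(A,a) = {A}.
Union: {A}.
After a: {A}.
δ(A,a) = {A}.
Union: {A}.
After a: {A}.
δ(A,a) = {A}.
Union: {A}.
After a: {A}.
δ(A,a) = {A}.
Union: {A}.
After a: {A}.

{A}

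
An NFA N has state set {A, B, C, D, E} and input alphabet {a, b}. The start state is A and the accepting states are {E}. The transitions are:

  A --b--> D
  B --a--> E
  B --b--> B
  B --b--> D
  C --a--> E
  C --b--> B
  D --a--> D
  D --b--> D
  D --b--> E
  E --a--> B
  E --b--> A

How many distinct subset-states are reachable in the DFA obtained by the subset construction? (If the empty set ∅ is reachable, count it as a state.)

8

Start state of the DFA: {A}.
{A} --a--> ∅  [new]
{A} --b--> {D}  [new]
∅ --a--> ∅  [seen]
∅ --b--> ∅  [seen]
{D} --a--> {D}  [seen]
{D} --b--> {D, E}  [new]
{D, E} --a--> {B, D}  [new]
{D, E} --b--> {A, D, E}  [new]
{B, D} --a--> {D, E}  [seen]
{B, D} --b--> {B, D, E}  [new]
{A, D, E} --a--> {B, D}  [seen]
{A, D, E} --b--> {A, D, E}  [seen]
{B, D, E} --a--> {B, D, E}  [seen]
{B, D, E} --b--> {A, B, D, E}  [new]
{A, B, D, E} --a--> {B, D, E}  [seen]
{A, B, D, E} --b--> {A, B, D, E}  [seen]
Reachable DFA states: {A}, ∅, {D}, {D, E}, {B, D}, {A, D, E}, {B, D, E}, {A, B, D, E}.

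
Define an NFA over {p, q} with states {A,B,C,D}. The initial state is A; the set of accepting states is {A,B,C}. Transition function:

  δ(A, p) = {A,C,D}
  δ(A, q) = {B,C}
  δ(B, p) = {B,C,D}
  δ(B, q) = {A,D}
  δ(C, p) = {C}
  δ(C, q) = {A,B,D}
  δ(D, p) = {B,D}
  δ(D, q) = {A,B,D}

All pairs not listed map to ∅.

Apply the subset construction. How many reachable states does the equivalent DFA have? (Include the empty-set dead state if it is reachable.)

6

Start state of the DFA: {A}.
{A} --p--> {A,C,D}  [new]
{A} --q--> {B,C}  [new]
{A,C,D} --p--> {A,B,C,D}  [new]
{A,C,D} --q--> {A,B,C,D}  [seen]
{B,C} --p--> {B,C,D}  [new]
{B,C} --q--> {A,B,D}  [new]
{A,B,C,D} --p--> {A,B,C,D}  [seen]
{A,B,C,D} --q--> {A,B,C,D}  [seen]
{B,C,D} --p--> {B,C,D}  [seen]
{B,C,D} --q--> {A,B,D}  [seen]
{A,B,D} --p--> {A,B,C,D}  [seen]
{A,B,D} --q--> {A,B,C,D}  [seen]
Reachable DFA states: {A}, {A,C,D}, {B,C}, {A,B,C,D}, {B,C,D}, {A,B,D}.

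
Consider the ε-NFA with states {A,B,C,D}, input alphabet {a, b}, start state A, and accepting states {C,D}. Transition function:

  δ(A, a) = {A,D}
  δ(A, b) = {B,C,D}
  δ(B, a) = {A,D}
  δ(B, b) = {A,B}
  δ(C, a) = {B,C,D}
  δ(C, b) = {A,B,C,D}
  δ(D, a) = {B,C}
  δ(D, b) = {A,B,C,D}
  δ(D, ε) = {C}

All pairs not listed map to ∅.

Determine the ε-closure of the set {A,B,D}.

Begin with {A,B,D}.
D →ε {C}; add C.
ε-closure = {A,B,C,D}.

{A,B,C,D}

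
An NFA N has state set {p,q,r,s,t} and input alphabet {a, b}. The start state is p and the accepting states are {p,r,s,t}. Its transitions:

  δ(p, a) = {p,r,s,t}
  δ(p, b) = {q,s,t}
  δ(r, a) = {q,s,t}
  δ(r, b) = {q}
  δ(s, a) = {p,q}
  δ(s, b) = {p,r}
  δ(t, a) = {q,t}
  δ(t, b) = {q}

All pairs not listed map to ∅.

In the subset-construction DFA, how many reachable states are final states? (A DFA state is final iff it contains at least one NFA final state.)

Start state of the DFA: {p}.
{p} --a--> {p,r,s,t}  [new]
{p} --b--> {q,s,t}  [new]
{p,r,s,t} --a--> {p,q,r,s,t}  [new]
{p,r,s,t} --b--> {p,q,r,s,t}  [seen]
{q,s,t} --a--> {p,q,t}  [new]
{q,s,t} --b--> {p,q,r}  [new]
{p,q,r,s,t} --a--> {p,q,r,s,t}  [seen]
{p,q,r,s,t} --b--> {p,q,r,s,t}  [seen]
{p,q,t} --a--> {p,q,r,s,t}  [seen]
{p,q,t} --b--> {q,s,t}  [seen]
{p,q,r} --a--> {p,q,r,s,t}  [seen]
{p,q,r} --b--> {q,s,t}  [seen]
Reachable DFA states: {p}, {p,r,s,t}, {q,s,t}, {p,q,r,s,t}, {p,q,t}, {p,q,r}.
Accepting DFA states (contain an NFA accepting state): {p}, {p,r,s,t}, {q,s,t}, {p,q,r,s,t}, {p,q,t}, {p,q,r}.

6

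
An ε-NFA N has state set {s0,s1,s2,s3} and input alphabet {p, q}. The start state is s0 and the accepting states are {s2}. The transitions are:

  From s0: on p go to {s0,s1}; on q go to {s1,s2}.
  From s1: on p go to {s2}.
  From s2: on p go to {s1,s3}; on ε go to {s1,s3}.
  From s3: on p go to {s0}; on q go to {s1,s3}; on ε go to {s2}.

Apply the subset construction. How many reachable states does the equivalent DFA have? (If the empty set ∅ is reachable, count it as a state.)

Start state of the DFA: {s0} (ε-closure of the NFA start).
{s0} --p--> {s0,s1}  [new]
{s0} --q--> {s1,s2,s3}  [new]
{s0,s1} --p--> {s0,s1,s2,s3}  [new]
{s0,s1} --q--> {s1,s2,s3}  [seen]
{s1,s2,s3} --p--> {s0,s1,s2,s3}  [seen]
{s1,s2,s3} --q--> {s1,s2,s3}  [seen]
{s0,s1,s2,s3} --p--> {s0,s1,s2,s3}  [seen]
{s0,s1,s2,s3} --q--> {s1,s2,s3}  [seen]
Reachable DFA states: {s0}, {s0,s1}, {s1,s2,s3}, {s0,s1,s2,s3}.

4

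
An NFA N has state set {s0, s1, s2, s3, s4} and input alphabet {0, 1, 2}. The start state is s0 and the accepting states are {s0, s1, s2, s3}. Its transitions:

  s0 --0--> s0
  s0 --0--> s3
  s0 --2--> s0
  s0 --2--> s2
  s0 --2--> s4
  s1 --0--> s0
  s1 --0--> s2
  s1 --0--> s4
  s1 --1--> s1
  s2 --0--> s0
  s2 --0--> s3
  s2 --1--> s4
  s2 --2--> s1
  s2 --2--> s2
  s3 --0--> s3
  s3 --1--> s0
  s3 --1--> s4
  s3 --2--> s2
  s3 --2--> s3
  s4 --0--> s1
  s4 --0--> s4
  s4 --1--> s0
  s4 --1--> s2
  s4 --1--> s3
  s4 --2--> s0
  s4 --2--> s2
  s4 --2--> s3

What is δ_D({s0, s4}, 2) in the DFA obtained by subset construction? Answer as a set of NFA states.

δ(s0,2) = {s0, s2, s4}; δ(s4,2) = {s0, s2, s3}.
Union: {s0, s2, s3, s4}.

{s0, s2, s3, s4}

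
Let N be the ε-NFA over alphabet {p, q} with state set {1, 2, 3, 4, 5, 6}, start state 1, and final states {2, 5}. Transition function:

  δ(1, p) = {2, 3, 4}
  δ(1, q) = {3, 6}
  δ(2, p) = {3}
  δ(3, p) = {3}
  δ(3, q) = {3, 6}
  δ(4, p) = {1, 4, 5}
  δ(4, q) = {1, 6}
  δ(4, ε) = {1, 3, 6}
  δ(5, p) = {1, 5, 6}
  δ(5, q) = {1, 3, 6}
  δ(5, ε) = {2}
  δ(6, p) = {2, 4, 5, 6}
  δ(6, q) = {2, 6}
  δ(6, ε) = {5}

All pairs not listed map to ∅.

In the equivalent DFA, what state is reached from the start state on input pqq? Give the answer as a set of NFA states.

{1, 2, 3, 5, 6}

Start: {1}.
δ(1,p) = {2, 3, 4}.
Union: {2, 3, 4}.
ε-closure gives {1, 2, 3, 4, 5, 6}.
After p: {1, 2, 3, 4, 5, 6}.
δ(1,q) = {3, 6}; δ(2,q) = ∅; δ(3,q) = {3, 6}; δ(4,q) = {1, 6}; δ(5,q) = {1, 3, 6}; δ(6,q) = {2, 6}.
Union: {1, 2, 3, 6}.
ε-closure gives {1, 2, 3, 5, 6}.
After q: {1, 2, 3, 5, 6}.
δ(1,q) = {3, 6}; δ(2,q) = ∅; δ(3,q) = {3, 6}; δ(5,q) = {1, 3, 6}; δ(6,q) = {2, 6}.
Union: {1, 2, 3, 6}.
ε-closure gives {1, 2, 3, 5, 6}.
After q: {1, 2, 3, 5, 6}.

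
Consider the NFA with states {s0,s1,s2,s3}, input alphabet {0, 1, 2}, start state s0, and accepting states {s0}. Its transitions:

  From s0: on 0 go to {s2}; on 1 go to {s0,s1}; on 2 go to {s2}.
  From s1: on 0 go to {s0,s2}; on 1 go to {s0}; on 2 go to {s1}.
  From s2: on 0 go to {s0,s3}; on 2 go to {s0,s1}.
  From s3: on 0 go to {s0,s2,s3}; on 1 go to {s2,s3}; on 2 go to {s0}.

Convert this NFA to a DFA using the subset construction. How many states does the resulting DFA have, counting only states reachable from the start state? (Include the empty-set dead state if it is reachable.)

Start state of the DFA: {s0}.
{s0} --0--> {s2}  [new]
{s0} --1--> {s0,s1}  [new]
{s0} --2--> {s2}  [seen]
{s2} --0--> {s0,s3}  [new]
{s2} --1--> ∅  [new]
{s2} --2--> {s0,s1}  [seen]
{s0,s1} --0--> {s0,s2}  [new]
{s0,s1} --1--> {s0,s1}  [seen]
{s0,s1} --2--> {s1,s2}  [new]
{s0,s3} --0--> {s0,s2,s3}  [new]
{s0,s3} --1--> {s0,s1,s2,s3}  [new]
{s0,s3} --2--> {s0,s2}  [seen]
∅ --0--> ∅  [seen]
∅ --1--> ∅  [seen]
∅ --2--> ∅  [seen]
{s0,s2} --0--> {s0,s2,s3}  [seen]
{s0,s2} --1--> {s0,s1}  [seen]
{s0,s2} --2--> {s0,s1,s2}  [new]
{s1,s2} --0--> {s0,s2,s3}  [seen]
{s1,s2} --1--> {s0}  [seen]
{s1,s2} --2--> {s0,s1}  [seen]
{s0,s2,s3} --0--> {s0,s2,s3}  [seen]
{s0,s2,s3} --1--> {s0,s1,s2,s3}  [seen]
{s0,s2,s3} --2--> {s0,s1,s2}  [seen]
{s0,s1,s2,s3} --0--> {s0,s2,s3}  [seen]
{s0,s1,s2,s3} --1--> {s0,s1,s2,s3}  [seen]
{s0,s1,s2,s3} --2--> {s0,s1,s2}  [seen]
{s0,s1,s2} --0--> {s0,s2,s3}  [seen]
{s0,s1,s2} --1--> {s0,s1}  [seen]
{s0,s1,s2} --2--> {s0,s1,s2}  [seen]
Reachable DFA states: {s0}, {s2}, {s0,s1}, {s0,s3}, ∅, {s0,s2}, {s1,s2}, {s0,s2,s3}, {s0,s1,s2,s3}, {s0,s1,s2}.

10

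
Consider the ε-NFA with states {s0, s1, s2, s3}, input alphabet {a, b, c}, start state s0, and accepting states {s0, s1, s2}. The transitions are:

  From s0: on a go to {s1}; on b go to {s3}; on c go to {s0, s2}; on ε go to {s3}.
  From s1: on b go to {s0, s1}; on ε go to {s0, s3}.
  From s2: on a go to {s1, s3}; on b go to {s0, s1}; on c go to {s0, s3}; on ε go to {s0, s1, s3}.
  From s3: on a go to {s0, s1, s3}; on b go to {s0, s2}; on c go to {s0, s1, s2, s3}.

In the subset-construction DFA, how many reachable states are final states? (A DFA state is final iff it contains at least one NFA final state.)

3

Start state of the DFA: {s0, s3} (ε-closure of the NFA start).
{s0, s3} --a--> {s0, s1, s3}  [new]
{s0, s3} --b--> {s0, s1, s2, s3}  [new]
{s0, s3} --c--> {s0, s1, s2, s3}  [seen]
{s0, s1, s3} --a--> {s0, s1, s3}  [seen]
{s0, s1, s3} --b--> {s0, s1, s2, s3}  [seen]
{s0, s1, s3} --c--> {s0, s1, s2, s3}  [seen]
{s0, s1, s2, s3} --a--> {s0, s1, s3}  [seen]
{s0, s1, s2, s3} --b--> {s0, s1, s2, s3}  [seen]
{s0, s1, s2, s3} --c--> {s0, s1, s2, s3}  [seen]
Reachable DFA states: {s0, s3}, {s0, s1, s3}, {s0, s1, s2, s3}.
Accepting DFA states (contain an NFA accepting state): {s0, s3}, {s0, s1, s3}, {s0, s1, s2, s3}.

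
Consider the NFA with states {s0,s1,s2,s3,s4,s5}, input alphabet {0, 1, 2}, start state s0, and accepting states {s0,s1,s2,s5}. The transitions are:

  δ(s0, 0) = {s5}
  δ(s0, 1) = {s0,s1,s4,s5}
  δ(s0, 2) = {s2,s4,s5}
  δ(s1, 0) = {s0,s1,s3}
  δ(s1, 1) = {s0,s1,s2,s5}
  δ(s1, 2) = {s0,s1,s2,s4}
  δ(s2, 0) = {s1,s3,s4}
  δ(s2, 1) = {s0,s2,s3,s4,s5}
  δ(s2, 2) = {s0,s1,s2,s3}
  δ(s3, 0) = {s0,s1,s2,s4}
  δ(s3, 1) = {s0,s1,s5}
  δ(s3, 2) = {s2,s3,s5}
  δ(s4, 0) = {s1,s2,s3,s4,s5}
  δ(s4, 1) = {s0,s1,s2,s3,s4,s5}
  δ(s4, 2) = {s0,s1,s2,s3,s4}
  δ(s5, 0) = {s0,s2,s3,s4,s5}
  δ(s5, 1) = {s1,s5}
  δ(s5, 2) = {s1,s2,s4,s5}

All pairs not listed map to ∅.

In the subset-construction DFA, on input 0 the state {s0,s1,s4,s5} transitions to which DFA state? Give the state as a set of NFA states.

{s0,s1,s2,s3,s4,s5}

δ(s0,0) = {s5}; δ(s1,0) = {s0,s1,s3}; δ(s4,0) = {s1,s2,s3,s4,s5}; δ(s5,0) = {s0,s2,s3,s4,s5}.
Union: {s0,s1,s2,s3,s4,s5}.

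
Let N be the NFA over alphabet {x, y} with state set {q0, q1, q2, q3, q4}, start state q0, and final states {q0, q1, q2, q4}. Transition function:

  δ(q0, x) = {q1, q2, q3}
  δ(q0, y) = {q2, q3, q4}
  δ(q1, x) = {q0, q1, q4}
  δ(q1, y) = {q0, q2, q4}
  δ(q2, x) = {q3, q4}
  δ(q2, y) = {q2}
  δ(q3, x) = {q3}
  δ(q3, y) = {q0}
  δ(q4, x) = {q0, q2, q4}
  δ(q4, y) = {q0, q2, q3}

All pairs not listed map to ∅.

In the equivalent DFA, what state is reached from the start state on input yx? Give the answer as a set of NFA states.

{q0, q2, q3, q4}

Start: {q0}.
δ(q0,y) = {q2, q3, q4}.
Union: {q2, q3, q4}.
After y: {q2, q3, q4}.
δ(q2,x) = {q3, q4}; δ(q3,x) = {q3}; δ(q4,x) = {q0, q2, q4}.
Union: {q0, q2, q3, q4}.
After x: {q0, q2, q3, q4}.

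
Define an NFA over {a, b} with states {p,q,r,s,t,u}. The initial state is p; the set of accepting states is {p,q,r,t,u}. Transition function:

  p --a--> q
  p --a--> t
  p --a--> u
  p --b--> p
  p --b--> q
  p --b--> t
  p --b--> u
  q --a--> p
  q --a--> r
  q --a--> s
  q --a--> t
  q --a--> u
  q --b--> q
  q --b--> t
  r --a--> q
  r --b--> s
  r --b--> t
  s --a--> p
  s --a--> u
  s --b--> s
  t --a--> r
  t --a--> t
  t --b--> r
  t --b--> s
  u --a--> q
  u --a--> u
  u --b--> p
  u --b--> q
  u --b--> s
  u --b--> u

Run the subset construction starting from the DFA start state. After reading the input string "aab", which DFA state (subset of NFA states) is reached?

Start: {p}.
δ(p,a) = {q,t,u}.
Union: {q,t,u}.
After a: {q,t,u}.
δ(q,a) = {p,r,s,t,u}; δ(t,a) = {r,t}; δ(u,a) = {q,u}.
Union: {p,q,r,s,t,u}.
After a: {p,q,r,s,t,u}.
δ(p,b) = {p,q,t,u}; δ(q,b) = {q,t}; δ(r,b) = {s,t}; δ(s,b) = {s}; δ(t,b) = {r,s}; δ(u,b) = {p,q,s,u}.
Union: {p,q,r,s,t,u}.
After b: {p,q,r,s,t,u}.

{p,q,r,s,t,u}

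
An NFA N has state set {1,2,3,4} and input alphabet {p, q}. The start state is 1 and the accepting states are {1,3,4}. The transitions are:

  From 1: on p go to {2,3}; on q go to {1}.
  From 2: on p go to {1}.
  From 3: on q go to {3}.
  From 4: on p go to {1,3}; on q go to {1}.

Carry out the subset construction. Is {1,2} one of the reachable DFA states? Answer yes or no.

Start state of the DFA: {1}.
{1} --p--> {2,3}  [new]
{1} --q--> {1}  [seen]
{2,3} --p--> {1}  [seen]
{2,3} --q--> {3}  [new]
{3} --p--> ∅  [new]
{3} --q--> {3}  [seen]
∅ --p--> ∅  [seen]
∅ --q--> ∅  [seen]
Reachable DFA states: {1}, {2,3}, {3}, ∅.
{1,2} is not among them.

no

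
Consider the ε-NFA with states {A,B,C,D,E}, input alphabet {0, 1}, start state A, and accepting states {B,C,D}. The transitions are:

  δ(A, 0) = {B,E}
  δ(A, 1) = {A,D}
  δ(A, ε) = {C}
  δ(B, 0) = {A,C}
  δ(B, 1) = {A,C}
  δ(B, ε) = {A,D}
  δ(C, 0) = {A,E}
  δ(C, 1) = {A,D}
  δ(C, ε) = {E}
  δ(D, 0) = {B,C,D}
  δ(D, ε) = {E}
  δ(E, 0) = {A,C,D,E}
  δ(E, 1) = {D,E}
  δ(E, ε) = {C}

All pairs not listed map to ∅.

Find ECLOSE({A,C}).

Begin with {A,C}.
C →ε {E}; add E.
ε-closure = {A,C,E}.

{A,C,E}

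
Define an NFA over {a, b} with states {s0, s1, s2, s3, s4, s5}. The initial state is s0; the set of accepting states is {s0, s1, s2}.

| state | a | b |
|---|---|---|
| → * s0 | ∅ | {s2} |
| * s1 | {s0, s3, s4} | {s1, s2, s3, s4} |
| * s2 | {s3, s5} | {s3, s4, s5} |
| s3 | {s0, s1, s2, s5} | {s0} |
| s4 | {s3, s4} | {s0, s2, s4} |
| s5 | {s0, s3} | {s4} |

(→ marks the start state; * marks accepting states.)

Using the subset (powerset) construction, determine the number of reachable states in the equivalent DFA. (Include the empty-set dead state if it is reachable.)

Start state of the DFA: {s0}.
{s0} --a--> ∅  [new]
{s0} --b--> {s2}  [new]
∅ --a--> ∅  [seen]
∅ --b--> ∅  [seen]
{s2} --a--> {s3, s5}  [new]
{s2} --b--> {s3, s4, s5}  [new]
{s3, s5} --a--> {s0, s1, s2, s3, s5}  [new]
{s3, s5} --b--> {s0, s4}  [new]
{s3, s4, s5} --a--> {s0, s1, s2, s3, s4, s5}  [new]
{s3, s4, s5} --b--> {s0, s2, s4}  [new]
{s0, s1, s2, s3, s5} --a--> {s0, s1, s2, s3, s4, s5}  [seen]
{s0, s1, s2, s3, s5} --b--> {s0, s1, s2, s3, s4, s5}  [seen]
{s0, s4} --a--> {s3, s4}  [new]
{s0, s4} --b--> {s0, s2, s4}  [seen]
{s0, s1, s2, s3, s4, s5} --a--> {s0, s1, s2, s3, s4, s5}  [seen]
{s0, s1, s2, s3, s4, s5} --b--> {s0, s1, s2, s3, s4, s5}  [seen]
{s0, s2, s4} --a--> {s3, s4, s5}  [seen]
{s0, s2, s4} --b--> {s0, s2, s3, s4, s5}  [new]
{s3, s4} --a--> {s0, s1, s2, s3, s4, s5}  [seen]
{s3, s4} --b--> {s0, s2, s4}  [seen]
{s0, s2, s3, s4, s5} --a--> {s0, s1, s2, s3, s4, s5}  [seen]
{s0, s2, s3, s4, s5} --b--> {s0, s2, s3, s4, s5}  [seen]
Reachable DFA states: {s0}, ∅, {s2}, {s3, s5}, {s3, s4, s5}, {s0, s1, s2, s3, s5}, {s0, s4}, {s0, s1, s2, s3, s4, s5}, {s0, s2, s4}, {s3, s4}, {s0, s2, s3, s4, s5}.

11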